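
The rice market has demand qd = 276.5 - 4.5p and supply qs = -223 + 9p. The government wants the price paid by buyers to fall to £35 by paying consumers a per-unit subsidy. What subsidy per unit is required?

At a buyer price of 35, quantity demanded is 276.5 − 4.5·35 = 119.
Sellers supply 119 only when they receive ps with -223 + 9·ps = 119, i.e. ps = 38.
s = ps − pb = 38 − 35 = 3.

Required subsidy s = £3 per unit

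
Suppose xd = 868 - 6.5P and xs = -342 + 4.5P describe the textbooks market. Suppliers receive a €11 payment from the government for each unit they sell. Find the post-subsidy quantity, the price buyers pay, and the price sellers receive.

Pre-subsidy: 868 - 6.5P = -342 + 4.5P gives P* = 110, x* = 153.
With the subsidy, sellers receive Ps = Pb + 11 for each unit, where Pb is the price buyers pay.
Supply in terms of Pb becomes xs = -342 + 4.5(Pb + 11) = -292.5 + 4.5Pb. Setting this equal to demand: 868 - 6.5Pb = -292.5 + 4.5Pb, so Pb = 105.5.
Sellers receive Ps = 105.5 + 11 = 116.5; x' = 868 − 6.5·105.5 = 182.25.

x' = 182.25; buyers pay €105.5; sellers receive €116.5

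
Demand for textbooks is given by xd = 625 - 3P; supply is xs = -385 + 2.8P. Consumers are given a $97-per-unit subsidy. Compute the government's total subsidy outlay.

Government cost = 683753/29

Pre-subsidy: 625 - 3P = -385 + 2.8P gives P* = 5050/29, x* = 2975/29.
With the rebate, buyers effectively pay Pb = Ps − 97, where Ps is the price sellers receive.
Demand in terms of Ps becomes xd = 625 − 3(Ps − 97) = 916 - 3Ps. Setting this equal to supply: 916 - 3Ps = -385 + 2.8Ps, so Ps = 6505/29.
Buyers pay Pb = 6505/29 − 97 = 3692/29; x' = -385 + 2.8·(6505/29) = 7049/29.
Government outlay = subsidy × quantity = 97 × 7049/29 = 683753/29.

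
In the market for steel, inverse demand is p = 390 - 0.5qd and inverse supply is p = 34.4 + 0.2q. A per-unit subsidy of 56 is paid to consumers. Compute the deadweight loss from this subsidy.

Pre-subsidy: 390 - 0.5q = 34.4 + 0.2q gives q* = 508 and p* = 136.
With the rebate, buyers effectively pay pb = ps − 56, where ps is the price sellers receive.
On the curves, pb = 390 - 0.5q and ps = 34.4 + 0.2q; the wedge ps − pb = 56 gives 34.4 + 0.2q − (390 - 0.5q) = 56, so q' = 588.
Then pb = 390 − 0.5·588 = 96 and ps = 34.4 + 0.2·588 = 152.
The subsidy expands output by 588 − 508 = 80 past the efficient level; on those units the gap between marginal cost and willingness to pay runs from 0 up to 56.
DWL = ½ × 56 × 80 = 2240.

Deadweight loss = 2240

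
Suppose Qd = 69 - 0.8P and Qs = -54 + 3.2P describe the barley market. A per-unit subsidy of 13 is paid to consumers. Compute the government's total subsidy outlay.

Pre-subsidy: 69 - 0.8P = -54 + 3.2P gives P* = 30.75, Q* = 44.4.
With the rebate, buyers effectively pay Pb = Ps − 13, where Ps is the price sellers receive.
Demand in terms of Ps becomes Qd = 69 − 0.8(Ps − 13) = 79.4 - 0.8Ps. Setting this equal to supply: 79.4 - 0.8Ps = -54 + 3.2Ps, so Ps = 33.35.
Buyers pay Pb = 33.35 − 13 = 20.35; Q' = -54 + 3.2·33.35 = 52.72.
Government outlay = subsidy × quantity = 13 × 52.72 = 685.36.

Government cost = 685.36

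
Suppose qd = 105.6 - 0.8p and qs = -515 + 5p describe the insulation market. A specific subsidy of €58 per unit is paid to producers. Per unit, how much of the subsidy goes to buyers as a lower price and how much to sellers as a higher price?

Pre-subsidy: 105.6 - 0.8p = -515 + 5p gives p* = 107, q* = 20.
With the subsidy, sellers receive ps = pb + 58 for each unit, where pb is the price buyers pay.
Supply in terms of pb becomes qs = -515 + 5(pb + 58) = -225 + 5pb. Setting this equal to demand: 105.6 - 0.8pb = -225 + 5pb, so pb = 57.
Sellers receive ps = 57 + 58 = 115; q' = 105.6 − 0.8·57 = 60.
Buyers' price falls by p* − pb = 107 − 57 = 50; sellers' price rises by ps − p* = 115 − 107 = 8.

Buyers gain €50 per unit; sellers gain €8 per unit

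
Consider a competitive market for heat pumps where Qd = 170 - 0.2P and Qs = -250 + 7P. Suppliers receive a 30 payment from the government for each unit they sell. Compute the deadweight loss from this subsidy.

Deadweight loss = 87.5

Pre-subsidy: 170 - 0.2P = -250 + 7P gives P* = 175/3, Q* = 475/3.
With the subsidy, sellers receive Ps = Pb + 30 for each unit, where Pb is the price buyers pay.
Supply in terms of Pb becomes Qs = -250 + 7(Pb + 30) = -40 + 7Pb. Setting this equal to demand: 170 - 0.2Pb = -40 + 7Pb, so Pb = 175/6.
Sellers receive Ps = 175/6 + 30 = 355/6; Q' = 170 − 0.2·(175/6) = 985/6.
The subsidy expands output by 985/6 − 475/3 = 35/6 past the efficient level; on those units the gap between marginal cost and willingness to pay runs from 0 up to 30.
DWL = ½ × 30 × 35/6 = 87.5.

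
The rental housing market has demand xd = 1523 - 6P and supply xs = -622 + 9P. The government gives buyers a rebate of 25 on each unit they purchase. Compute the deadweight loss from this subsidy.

Deadweight loss = 1125

Pre-subsidy: 1523 - 6P = -622 + 9P gives P* = 143, x* = 665.
With the rebate, buyers effectively pay Pb = Ps − 25, where Ps is the price sellers receive.
Demand in terms of Ps becomes xd = 1523 − 6(Ps − 25) = 1673 - 6Ps. Setting this equal to supply: 1673 - 6Ps = -622 + 9Ps, so Ps = 153.
Buyers pay Pb = 153 − 25 = 128; x' = -622 + 9·153 = 755.
The subsidy expands output by 755 − 665 = 90 past the efficient level; on those units the gap between marginal cost and willingness to pay runs from 0 up to 25.
DWL = ½ × 25 × 90 = 1125.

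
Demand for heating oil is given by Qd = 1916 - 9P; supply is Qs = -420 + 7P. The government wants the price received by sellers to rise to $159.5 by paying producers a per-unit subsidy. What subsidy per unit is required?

Required subsidy s = $24 per unit

At a seller price of 159.5, quantity supplied is -420 + 7·159.5 = 696.5.
Buyers absorb 696.5 only when they pay Pb with 1916 − 9·Pb = 696.5, i.e. Pb = 135.5.
s = Ps − Pb = 159.5 − 135.5 = 24.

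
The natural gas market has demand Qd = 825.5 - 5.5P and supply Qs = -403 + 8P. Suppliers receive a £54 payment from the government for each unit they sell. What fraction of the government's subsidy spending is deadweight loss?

Pre-subsidy: 825.5 - 5.5P = -403 + 8P gives P* = 91, Q* = 325.
With the subsidy, sellers receive Ps = Pb + 54 for each unit, where Pb is the price buyers pay.
Supply in terms of Pb becomes Qs = -403 + 8(Pb + 54) = 29 + 8Pb. Setting this equal to demand: 825.5 - 5.5Pb = 29 + 8Pb, so Pb = 59.
Sellers receive Ps = 59 + 54 = 113; Q' = 825.5 − 5.5·59 = 501.
ΔCS = ½(325 + 501)(91 − 59) = 13216; ΔPS = ½(325 + 501)(113 − 91) = 9086.
Government spending = 54 × 501 = 27054.
DWL = ½ × 54 × (501 − 325) = 4752; fraction = 4752 / 27054 = 88/501.

DWL / government spending = 88/501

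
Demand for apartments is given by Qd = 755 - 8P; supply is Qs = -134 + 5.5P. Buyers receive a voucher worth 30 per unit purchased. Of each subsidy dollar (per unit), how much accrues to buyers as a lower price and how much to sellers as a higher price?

Buyers gain 110/9 per unit; sellers gain 160/9 per unit

Pre-subsidy: 755 - 8P = -134 + 5.5P gives P* = 1778/27, Q* = 6161/27.
With the rebate, buyers effectively pay Pb = Ps − 30, where Ps is the price sellers receive.
Demand in terms of Ps becomes Qd = 755 − 8(Ps − 30) = 995 - 8Ps. Setting this equal to supply: 995 - 8Ps = -134 + 5.5Ps, so Ps = 2258/27.
Buyers pay Pb = 2258/27 − 30 = 1448/27; Q' = -134 + 5.5·(2258/27) = 8801/27.
Buyers' price falls by P* − Pb = 1778/27 − 1448/27 = 110/9; sellers' price rises by Ps − P* = 2258/27 − 1778/27 = 160/9.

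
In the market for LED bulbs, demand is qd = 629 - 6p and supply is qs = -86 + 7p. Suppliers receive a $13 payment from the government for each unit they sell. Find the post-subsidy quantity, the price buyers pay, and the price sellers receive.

q' = 341; buyers pay $48; sellers receive $61

Pre-subsidy: 629 - 6p = -86 + 7p gives p* = 55, q* = 299.
With the subsidy, sellers receive ps = pb + 13 for each unit, where pb is the price buyers pay.
Supply in terms of pb becomes qs = -86 + 7(pb + 13) = 5 + 7pb. Setting this equal to demand: 629 - 6pb = 5 + 7pb, so pb = 48.
Sellers receive ps = 48 + 13 = 61; q' = 629 − 6·48 = 341.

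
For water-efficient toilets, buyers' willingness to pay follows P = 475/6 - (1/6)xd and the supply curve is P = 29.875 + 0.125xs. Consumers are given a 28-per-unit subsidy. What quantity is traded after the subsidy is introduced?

x' = 265

Pre-subsidy: 475/6 - (1/6)x = 29.875 + 0.125x gives x* = 169 and P* = 51.
With the rebate, buyers effectively pay Pb = Ps − 28, where Ps is the price sellers receive.
On the curves, Pb = 475/6 - (1/6)x and Ps = 29.875 + 0.125x; the wedge Ps − Pb = 28 gives 29.875 + 0.125x − (475/6 - (1/6)x) = 28, so x' = 265.
Then Pb = 475/6 − (1/6)·265 = 35 and Ps = 29.875 + 0.125·265 = 63.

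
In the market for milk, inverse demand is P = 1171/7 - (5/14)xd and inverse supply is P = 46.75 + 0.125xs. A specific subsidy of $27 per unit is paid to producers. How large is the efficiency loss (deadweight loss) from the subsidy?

Pre-subsidy: 1171/7 - (5/14)x = 46.75 + 0.125x gives x* = 250 and P* = 78.
With the subsidy, sellers receive Ps = Pb + 27 for each unit, where Pb is the price buyers pay.
On the curves, Pb = 1171/7 - (5/14)x and Ps = 46.75 + 0.125x; the wedge Ps − Pb = 27 gives 46.75 + 0.125x − (1171/7 - (5/14)x) = 27, so x' = 306.
Then Pb = 1171/7 − (5/14)·306 = 58 and Ps = 46.75 + 0.125·306 = 85.
The subsidy expands output by 306 − 250 = 56 past the efficient level; on those units the gap between marginal cost and willingness to pay runs from 0 up to 27.
DWL = ½ × 27 × 56 = 756.

Deadweight loss = $756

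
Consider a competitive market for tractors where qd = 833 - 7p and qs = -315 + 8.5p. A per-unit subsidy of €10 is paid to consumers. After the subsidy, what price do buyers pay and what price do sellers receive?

Buyers pay 2126/31; sellers receive 2436/31

Pre-subsidy: 833 - 7p = -315 + 8.5p gives p* = 2296/31, q* = 9751/31.
With the rebate, buyers effectively pay pb = ps − 10, where ps is the price sellers receive.
Demand in terms of ps becomes qd = 833 − 7(ps − 10) = 903 - 7ps. Setting this equal to supply: 903 - 7ps = -315 + 8.5ps, so ps = 2436/31.
Buyers pay pb = 2436/31 − 10 = 2126/31; q' = -315 + 8.5·(2436/31) = 10941/31.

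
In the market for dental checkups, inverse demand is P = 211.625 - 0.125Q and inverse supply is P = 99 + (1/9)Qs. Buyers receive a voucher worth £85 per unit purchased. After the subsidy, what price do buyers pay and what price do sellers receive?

Pre-subsidy: 211.625 - 0.125Q = 99 + (1/9)Q gives Q* = 477 and P* = 152.
With the rebate, buyers effectively pay Pb = Ps − 85, where Ps is the price sellers receive.
On the curves, Pb = 211.625 - 0.125Q and Ps = 99 + (1/9)Q; the wedge Ps − Pb = 85 gives 99 + (1/9)Q − (211.625 - 0.125Q) = 85, so Q' = 837.
Then Pb = 211.625 − 0.125·837 = 107 and Ps = 99 + (1/9)·837 = 192.

Buyers pay £107; sellers receive £192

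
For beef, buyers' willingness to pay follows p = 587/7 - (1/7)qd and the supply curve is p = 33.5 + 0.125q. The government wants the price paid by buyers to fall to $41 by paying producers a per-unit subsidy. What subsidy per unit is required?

Required subsidy s = $30 per unit

At a buyer price of 41, quantity demanded is 587 − 7·41 = 300.
Sellers supply 300 only when they receive ps = 33.5 + 0.125·300 = 71.
s = ps − pb = 71 − 41 = 30.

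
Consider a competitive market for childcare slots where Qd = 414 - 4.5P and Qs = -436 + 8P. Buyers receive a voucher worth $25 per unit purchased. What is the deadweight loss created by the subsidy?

Deadweight loss = $900

Pre-subsidy: 414 - 4.5P = -436 + 8P gives P* = 68, Q* = 108.
With the rebate, buyers effectively pay Pb = Ps − 25, where Ps is the price sellers receive.
Demand in terms of Ps becomes Qd = 414 − 4.5(Ps − 25) = 526.5 - 4.5Ps. Setting this equal to supply: 526.5 - 4.5Ps = -436 + 8Ps, so Ps = 77.
Buyers pay Pb = 77 − 25 = 52; Q' = -436 + 8·77 = 180.
The subsidy expands output by 180 − 108 = 72 past the efficient level; on those units the gap between marginal cost and willingness to pay runs from 0 up to 25.
DWL = ½ × 25 × 72 = 900.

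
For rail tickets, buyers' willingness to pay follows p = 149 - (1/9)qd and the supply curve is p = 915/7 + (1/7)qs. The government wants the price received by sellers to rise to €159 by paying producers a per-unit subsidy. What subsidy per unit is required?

At a seller price of 159, quantity supplied is -915 + 7·159 = 198.
Buyers absorb 198 only when they pay pb = 149 − (1/9)·198 = 127.
s = ps − pb = 159 − 127 = 32.

Required subsidy s = €32 per unit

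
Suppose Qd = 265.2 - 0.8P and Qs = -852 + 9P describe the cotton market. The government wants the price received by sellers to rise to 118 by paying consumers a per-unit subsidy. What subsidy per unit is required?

At a seller price of 118, quantity supplied is -852 + 9·118 = 210.
Buyers absorb 210 only when they pay Pb with 265.2 − 0.8·Pb = 210, i.e. Pb = 69.
s = Ps − Pb = 118 − 69 = 49.

Required subsidy s = 49 per unit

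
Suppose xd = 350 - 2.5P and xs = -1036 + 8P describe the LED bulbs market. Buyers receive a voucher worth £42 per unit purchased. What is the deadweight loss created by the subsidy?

Deadweight loss = £1680

Pre-subsidy: 350 - 2.5P = -1036 + 8P gives P* = 132, x* = 20.
With the rebate, buyers effectively pay Pb = Ps − 42, where Ps is the price sellers receive.
Demand in terms of Ps becomes xd = 350 − 2.5(Ps − 42) = 455 - 2.5Ps. Setting this equal to supply: 455 - 2.5Ps = -1036 + 8Ps, so Ps = 142.
Buyers pay Pb = 142 − 42 = 100; x' = -1036 + 8·142 = 100.
The subsidy expands output by 100 − 20 = 80 past the efficient level; on those units the gap between marginal cost and willingness to pay runs from 0 up to 42.
DWL = ½ × 42 × 80 = 1680.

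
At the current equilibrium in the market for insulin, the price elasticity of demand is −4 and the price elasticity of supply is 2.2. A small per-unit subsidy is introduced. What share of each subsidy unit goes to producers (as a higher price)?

Producer share = 20/31

For a small subsidy around the equilibrium, the benefit split depends on the relative slopes, which at a point are proportional to the elasticities.
Buyer share = εs/(εs + |εd|) = 2.2/(2.2 + 4) = 11/31; seller share = |εd|/(εs + |εd|) = 20/31.
So producers capture 20/31 of the subsidy.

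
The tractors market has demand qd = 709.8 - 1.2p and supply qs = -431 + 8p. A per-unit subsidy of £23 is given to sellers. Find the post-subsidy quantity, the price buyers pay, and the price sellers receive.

Pre-subsidy: 709.8 - 1.2p = -431 + 8p gives p* = 124, q* = 561.
With the subsidy, sellers receive ps = pb + 23 for each unit, where pb is the price buyers pay.
Supply in terms of pb becomes qs = -431 + 8(pb + 23) = -247 + 8pb. Setting this equal to demand: 709.8 - 1.2pb = -247 + 8pb, so pb = 104.
Sellers receive ps = 104 + 23 = 127; q' = 709.8 − 1.2·104 = 585.

q' = 585; buyers pay £104; sellers receive £127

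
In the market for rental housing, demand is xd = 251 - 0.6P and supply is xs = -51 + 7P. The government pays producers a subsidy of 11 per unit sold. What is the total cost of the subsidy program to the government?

Government cost = 97493/38

Pre-subsidy: 251 - 0.6P = -51 + 7P gives P* = 755/19, x* = 4316/19.
With the subsidy, sellers receive Ps = Pb + 11 for each unit, where Pb is the price buyers pay.
Supply in terms of Pb becomes xs = -51 + 7(Pb + 11) = 26 + 7Pb. Setting this equal to demand: 251 - 0.6Pb = 26 + 7Pb, so Pb = 1125/38.
Sellers receive Ps = 1125/38 + 11 = 1543/38; x' = 251 − 0.6·(1125/38) = 8863/38.
Government outlay = subsidy × quantity = 11 × 8863/38 = 97493/38.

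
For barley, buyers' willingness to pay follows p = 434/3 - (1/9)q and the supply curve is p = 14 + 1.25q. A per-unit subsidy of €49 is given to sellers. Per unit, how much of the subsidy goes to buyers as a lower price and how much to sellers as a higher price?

Pre-subsidy: 434/3 - (1/9)q = 14 + 1.25q gives q* = 96 and p* = 134.
With the subsidy, sellers receive ps = pb + 49 for each unit, where pb is the price buyers pay.
On the curves, pb = 434/3 - (1/9)q and ps = 14 + 1.25q; the wedge ps − pb = 49 gives 14 + 1.25q − (434/3 - (1/9)q) = 49, so q' = 132.
Then pb = 434/3 − (1/9)·132 = 130 and ps = 14 + 1.25·132 = 179.
Buyers' price falls by p* − pb = 134 − 130 = 4; sellers' price rises by ps − p* = 179 − 134 = 45.

Buyers gain €4 per unit; sellers gain €45 per unit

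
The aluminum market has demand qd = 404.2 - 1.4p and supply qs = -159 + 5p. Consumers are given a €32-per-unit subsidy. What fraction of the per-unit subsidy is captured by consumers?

Pre-subsidy: 404.2 - 1.4p = -159 + 5p gives p* = 88, q* = 281.
With the rebate, buyers effectively pay pb = ps − 32, where ps is the price sellers receive.
Demand in terms of ps becomes qd = 404.2 − 1.4(ps − 32) = 449 - 1.4ps. Setting this equal to supply: 449 - 1.4ps = -159 + 5ps, so ps = 95.
Buyers pay pb = 95 − 32 = 63; q' = -159 + 5·95 = 316.
Buyers' price falls by p* − pb = 88 − 63 = 25; sellers' price rises by ps − p* = 95 − 88 = 7.
So consumers capture 25/32 = 0.78125 of each unit of subsidy.

Consumer share = 0.78125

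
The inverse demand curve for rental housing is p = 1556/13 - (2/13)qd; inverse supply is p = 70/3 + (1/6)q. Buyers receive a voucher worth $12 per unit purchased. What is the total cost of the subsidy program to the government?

Government cost = $4056.96

Pre-subsidy: 1556/13 - (2/13)q = 70/3 + (1/6)q gives q* = 300.64 and p* = 73.44.
With the rebate, buyers effectively pay pb = ps − 12, where ps is the price sellers receive.
On the curves, pb = 1556/13 - (2/13)q and ps = 70/3 + (1/6)q; the wedge ps − pb = 12 gives 70/3 + (1/6)q − (1556/13 - (2/13)q) = 12, so q' = 338.08.
Then pb = 1556/13 − (2/13)·338.08 = 67.68 and ps = 70/3 + (1/6)·338.08 = 79.68.
Government outlay = subsidy × quantity = 12 × 338.08 = 4056.96.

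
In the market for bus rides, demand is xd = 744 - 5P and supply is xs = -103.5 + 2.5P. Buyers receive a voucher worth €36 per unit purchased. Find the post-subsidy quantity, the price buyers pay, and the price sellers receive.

x' = 239; buyers pay €101; sellers receive €137

Pre-subsidy: 744 - 5P = -103.5 + 2.5P gives P* = 113, x* = 179.
With the rebate, buyers effectively pay Pb = Ps − 36, where Ps is the price sellers receive.
Demand in terms of Ps becomes xd = 744 − 5(Ps − 36) = 924 - 5Ps. Setting this equal to supply: 924 - 5Ps = -103.5 + 2.5Ps, so Ps = 137.
Buyers pay Pb = 137 − 36 = 101; x' = -103.5 + 2.5·137 = 239.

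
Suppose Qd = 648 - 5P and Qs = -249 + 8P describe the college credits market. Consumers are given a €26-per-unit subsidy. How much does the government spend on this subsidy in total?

Pre-subsidy: 648 - 5P = -249 + 8P gives P* = 69, Q* = 303.
With the rebate, buyers effectively pay Pb = Ps − 26, where Ps is the price sellers receive.
Demand in terms of Ps becomes Qd = 648 − 5(Ps − 26) = 778 - 5Ps. Setting this equal to supply: 778 - 5Ps = -249 + 8Ps, so Ps = 79.
Buyers pay Pb = 79 − 26 = 53; Q' = -249 + 8·79 = 383.
Government outlay = subsidy × quantity = 26 × 383 = 9958.

Government cost = €9958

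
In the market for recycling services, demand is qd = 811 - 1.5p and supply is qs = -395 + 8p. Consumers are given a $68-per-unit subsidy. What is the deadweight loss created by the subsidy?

Pre-subsidy: 811 - 1.5p = -395 + 8p gives p* = 2412/19, q* = 11791/19.
With the rebate, buyers effectively pay pb = ps − 68, where ps is the price sellers receive.
Demand in terms of ps becomes qd = 811 − 1.5(ps − 68) = 913 - 1.5ps. Setting this equal to supply: 913 - 1.5ps = -395 + 8ps, so ps = 2616/19.
Buyers pay pb = 2616/19 − 68 = 1324/19; q' = -395 + 8·(2616/19) = 13423/19.
The subsidy expands output by 13423/19 − 11791/19 = 1632/19 past the efficient level; on those units the gap between marginal cost and willingness to pay runs from 0 up to 68.
DWL = ½ × 68 × 1632/19 = 55488/19.

Deadweight loss = 55488/19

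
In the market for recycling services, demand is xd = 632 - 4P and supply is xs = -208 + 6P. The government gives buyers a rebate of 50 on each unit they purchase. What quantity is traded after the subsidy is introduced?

Pre-subsidy: 632 - 4P = -208 + 6P gives P* = 84, x* = 296.
With the rebate, buyers effectively pay Pb = Ps − 50, where Ps is the price sellers receive.
Demand in terms of Ps becomes xd = 632 − 4(Ps − 50) = 832 - 4Ps. Setting this equal to supply: 832 - 4Ps = -208 + 6Ps, so Ps = 104.
Buyers pay Pb = 104 − 50 = 54; x' = -208 + 6·104 = 416.

x' = 416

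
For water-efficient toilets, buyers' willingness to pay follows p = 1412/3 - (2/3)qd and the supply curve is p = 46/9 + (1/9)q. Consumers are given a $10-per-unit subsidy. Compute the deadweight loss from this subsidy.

Pre-subsidy: 1412/3 - (2/3)q = 46/9 + (1/9)q gives q* = 4190/7 and p* = 1504/21.
With the rebate, buyers effectively pay pb = ps − 10, where ps is the price sellers receive.
On the curves, pb = 1412/3 - (2/3)q and ps = 46/9 + (1/9)q; the wedge ps − pb = 10 gives 46/9 + (1/9)q − (1412/3 - (2/3)q) = 10, so q' = 4280/7.
Then pb = 1412/3 − (2/3)·(4280/7) = 1324/21 and ps = 46/9 + (1/9)·(4280/7) = 1534/21.
The subsidy expands output by 4280/7 − 4190/7 = 90/7 past the efficient level; on those units the gap between marginal cost and willingness to pay runs from 0 up to 10.
DWL = ½ × 10 × 90/7 = 450/7.

Deadweight loss = 450/7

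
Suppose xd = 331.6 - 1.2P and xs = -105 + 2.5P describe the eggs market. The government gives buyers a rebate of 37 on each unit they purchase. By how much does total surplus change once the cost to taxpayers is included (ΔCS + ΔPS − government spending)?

Pre-subsidy: 331.6 - 1.2P = -105 + 2.5P gives P* = 118, x* = 190.
With the rebate, buyers effectively pay Pb = Ps − 37, where Ps is the price sellers receive.
Demand in terms of Ps becomes xd = 331.6 − 1.2(Ps − 37) = 376 - 1.2Ps. Setting this equal to supply: 376 - 1.2Ps = -105 + 2.5Ps, so Ps = 130.
Buyers pay Pb = 130 − 37 = 93; x' = -105 + 2.5·130 = 220.
ΔCS = ½(190 + 220)(118 − 93) = 5125; ΔPS = ½(190 + 220)(130 − 118) = 2460.
Government spending = 37 × 220 = 8140.
Net change = 5125 + 2460 − 8140 = -555. The loss equals the DWL triangle ½·37·30.

Net change in total surplus = -555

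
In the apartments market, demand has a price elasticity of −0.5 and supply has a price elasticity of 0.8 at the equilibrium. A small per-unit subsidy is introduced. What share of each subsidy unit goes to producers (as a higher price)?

Producer share = 5/13

For a small subsidy around the equilibrium, the benefit split depends on the relative slopes, which at a point are proportional to the elasticities.
Buyer share = εs/(εs + |εd|) = 0.8/(0.8 + 0.5) = 8/13; seller share = |εd|/(εs + |εd|) = 5/13.
So producers capture 5/13 of the subsidy.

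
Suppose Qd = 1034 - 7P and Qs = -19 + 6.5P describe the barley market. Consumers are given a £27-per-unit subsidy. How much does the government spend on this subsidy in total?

Pre-subsidy: 1034 - 7P = -19 + 6.5P gives P* = 78, Q* = 488.
With the rebate, buyers effectively pay Pb = Ps − 27, where Ps is the price sellers receive.
Demand in terms of Ps becomes Qd = 1034 − 7(Ps − 27) = 1223 - 7Ps. Setting this equal to supply: 1223 - 7Ps = -19 + 6.5Ps, so Ps = 92.
Buyers pay Pb = 92 − 27 = 65; Q' = -19 + 6.5·92 = 579.
Government outlay = subsidy × quantity = 27 × 579 = 15633.

Government cost = £15633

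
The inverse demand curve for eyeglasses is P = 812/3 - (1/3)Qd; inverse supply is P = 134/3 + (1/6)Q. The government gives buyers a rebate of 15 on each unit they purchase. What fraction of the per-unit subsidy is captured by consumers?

Consumer share = 2/3

Pre-subsidy: 812/3 - (1/3)Q = 134/3 + (1/6)Q gives Q* = 452 and P* = 120.
With the rebate, buyers effectively pay Pb = Ps − 15, where Ps is the price sellers receive.
On the curves, Pb = 812/3 - (1/3)Q and Ps = 134/3 + (1/6)Q; the wedge Ps − Pb = 15 gives 134/3 + (1/6)Q − (812/3 - (1/3)Q) = 15, so Q' = 482.
Then Pb = 812/3 − (1/3)·482 = 110 and Ps = 134/3 + (1/6)·482 = 125.
Buyers' price falls by P* − Pb = 120 − 110 = 10; sellers' price rises by Ps − P* = 125 − 120 = 5.
So consumers capture 10/15 = 2/3 of each unit of subsidy.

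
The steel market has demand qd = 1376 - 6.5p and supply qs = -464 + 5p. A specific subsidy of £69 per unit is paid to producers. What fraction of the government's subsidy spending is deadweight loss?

DWL / government spending = 65/354

Pre-subsidy: 1376 - 6.5p = -464 + 5p gives p* = 160, q* = 336.
With the subsidy, sellers receive ps = pb + 69 for each unit, where pb is the price buyers pay.
Supply in terms of pb becomes qs = -464 + 5(pb + 69) = -119 + 5pb. Setting this equal to demand: 1376 - 6.5pb = -119 + 5pb, so pb = 130.
Sellers receive ps = 130 + 69 = 199; q' = 1376 − 6.5·130 = 531.
ΔCS = ½(336 + 531)(160 − 130) = 13005; ΔPS = ½(336 + 531)(199 − 160) = 16906.5.
Government spending = 69 × 531 = 36639.
DWL = ½ × 69 × (531 − 336) = 6727.5; fraction = 6727.5 / 36639 = 65/354.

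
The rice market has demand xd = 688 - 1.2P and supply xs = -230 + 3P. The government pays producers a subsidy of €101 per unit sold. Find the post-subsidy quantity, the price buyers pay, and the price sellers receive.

x' = 3586/7; buyers pay 1025/7; sellers receive 1732/7

Pre-subsidy: 688 - 1.2P = -230 + 3P gives P* = 1530/7, x* = 2980/7.
With the subsidy, sellers receive Ps = Pb + 101 for each unit, where Pb is the price buyers pay.
Supply in terms of Pb becomes xs = -230 + 3(Pb + 101) = 73 + 3Pb. Setting this equal to demand: 688 - 1.2Pb = 73 + 3Pb, so Pb = 1025/7.
Sellers receive Ps = 1025/7 + 101 = 1732/7; x' = 688 − 1.2·(1025/7) = 3586/7.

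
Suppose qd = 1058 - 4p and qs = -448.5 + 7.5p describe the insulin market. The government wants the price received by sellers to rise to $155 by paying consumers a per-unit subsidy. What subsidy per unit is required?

At a seller price of 155, quantity supplied is -448.5 + 7.5·155 = 714.
Buyers absorb 714 only when they pay pb with 1058 − 4·pb = 714, i.e. pb = 86.
s = ps − pb = 155 − 86 = 69.

Required subsidy s = $69 per unit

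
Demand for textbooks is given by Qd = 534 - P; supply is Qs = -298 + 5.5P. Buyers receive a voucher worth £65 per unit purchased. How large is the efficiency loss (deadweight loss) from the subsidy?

Pre-subsidy: 534 - P = -298 + 5.5P gives P* = 128, Q* = 406.
With the rebate, buyers effectively pay Pb = Ps − 65, where Ps is the price sellers receive.
Demand in terms of Ps becomes Qd = 534 − 1(Ps − 65) = 599 - Ps. Setting this equal to supply: 599 - Ps = -298 + 5.5Ps, so Ps = 138.
Buyers pay Pb = 138 − 65 = 73; Q' = -298 + 5.5·138 = 461.
The subsidy expands output by 461 − 406 = 55 past the efficient level; on those units the gap between marginal cost and willingness to pay runs from 0 up to 65.
DWL = ½ × 65 × 55 = 1787.5.

Deadweight loss = £1787.5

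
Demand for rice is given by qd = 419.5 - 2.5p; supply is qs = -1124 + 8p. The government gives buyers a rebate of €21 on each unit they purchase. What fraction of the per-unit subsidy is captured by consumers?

Consumer share = 16/21

Pre-subsidy: 419.5 - 2.5p = -1124 + 8p gives p* = 147, q* = 52.
With the rebate, buyers effectively pay pb = ps − 21, where ps is the price sellers receive.
Demand in terms of ps becomes qd = 419.5 − 2.5(ps − 21) = 472 - 2.5ps. Setting this equal to supply: 472 - 2.5ps = -1124 + 8ps, so ps = 152.
Buyers pay pb = 152 − 21 = 131; q' = -1124 + 8·152 = 92.
Buyers' price falls by p* − pb = 147 − 131 = 16; sellers' price rises by ps − p* = 152 − 147 = 5.
So consumers capture 16/21 = 16/21 of each unit of subsidy.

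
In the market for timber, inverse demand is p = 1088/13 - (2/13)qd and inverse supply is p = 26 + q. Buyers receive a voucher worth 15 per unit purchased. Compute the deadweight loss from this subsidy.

Pre-subsidy: 1088/13 - (2/13)q = 26 + q gives q* = 50 and p* = 76.
With the rebate, buyers effectively pay pb = ps − 15, where ps is the price sellers receive.
On the curves, pb = 1088/13 - (2/13)q and ps = 26 + q; the wedge ps − pb = 15 gives 26 + q − (1088/13 - (2/13)q) = 15, so q' = 63.
Then pb = 1088/13 − (2/13)·63 = 74 and ps = 26 + 1·63 = 89.
The subsidy expands output by 63 − 50 = 13 past the efficient level; on those units the gap between marginal cost and willingness to pay runs from 0 up to 15.
DWL = ½ × 15 × 13 = 97.5.

Deadweight loss = 97.5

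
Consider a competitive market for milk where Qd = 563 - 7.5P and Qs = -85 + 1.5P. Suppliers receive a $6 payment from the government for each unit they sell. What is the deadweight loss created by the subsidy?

Pre-subsidy: 563 - 7.5P = -85 + 1.5P gives P* = 72, Q* = 23.
With the subsidy, sellers receive Ps = Pb + 6 for each unit, where Pb is the price buyers pay.
Supply in terms of Pb becomes Qs = -85 + 1.5(Pb + 6) = -76 + 1.5Pb. Setting this equal to demand: 563 - 7.5Pb = -76 + 1.5Pb, so Pb = 71.
Sellers receive Ps = 71 + 6 = 77; Q' = 563 − 7.5·71 = 30.5.
The subsidy expands output by 30.5 − 23 = 7.5 past the efficient level; on those units the gap between marginal cost and willingness to pay runs from 0 up to 6.
DWL = ½ × 6 × 7.5 = 22.5.

Deadweight loss = $22.5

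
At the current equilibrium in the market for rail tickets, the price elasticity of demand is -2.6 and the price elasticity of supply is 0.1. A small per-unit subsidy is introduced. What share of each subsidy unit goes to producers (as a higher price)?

Producer share = 26/27

For a small subsidy around the equilibrium, the benefit split depends on the relative slopes, which at a point are proportional to the elasticities.
Buyer share = εs/(εs + |εd|) = 0.1/(0.1 + 2.6) = 1/27; seller share = |εd|/(εs + |εd|) = 26/27.
So producers capture 26/27 of the subsidy.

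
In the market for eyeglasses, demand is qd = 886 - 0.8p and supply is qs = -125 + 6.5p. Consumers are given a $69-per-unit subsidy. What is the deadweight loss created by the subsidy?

Deadweight loss = 123786/73

Pre-subsidy: 886 - 0.8p = -125 + 6.5p gives p* = 10110/73, q* = 56590/73.
With the rebate, buyers effectively pay pb = ps − 69, where ps is the price sellers receive.
Demand in terms of ps becomes qd = 886 − 0.8(ps − 69) = 941.2 - 0.8ps. Setting this equal to supply: 941.2 - 0.8ps = -125 + 6.5ps, so ps = 10662/73.
Buyers pay pb = 10662/73 − 69 = 5625/73; q' = -125 + 6.5·(10662/73) = 60178/73.
The subsidy expands output by 60178/73 − 56590/73 = 3588/73 past the efficient level; on those units the gap between marginal cost and willingness to pay runs from 0 up to 69.
DWL = ½ × 69 × 3588/73 = 123786/73.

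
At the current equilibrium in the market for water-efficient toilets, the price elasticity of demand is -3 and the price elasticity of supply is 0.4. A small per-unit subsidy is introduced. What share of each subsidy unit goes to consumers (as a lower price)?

For a small subsidy around the equilibrium, the benefit split depends on the relative slopes, which at a point are proportional to the elasticities.
Buyer share = εs/(εs + |εd|) = 0.4/(0.4 + 3) = 2/17; seller share = |εd|/(εs + |εd|) = 15/17.

Consumer share = 2/17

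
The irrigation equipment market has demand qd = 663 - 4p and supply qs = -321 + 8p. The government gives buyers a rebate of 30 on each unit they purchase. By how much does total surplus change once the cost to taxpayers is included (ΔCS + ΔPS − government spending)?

Net change in total surplus = -1200

Pre-subsidy: 663 - 4p = -321 + 8p gives p* = 82, q* = 335.
With the rebate, buyers effectively pay pb = ps − 30, where ps is the price sellers receive.
Demand in terms of ps becomes qd = 663 − 4(ps − 30) = 783 - 4ps. Setting this equal to supply: 783 - 4ps = -321 + 8ps, so ps = 92.
Buyers pay pb = 92 − 30 = 62; q' = -321 + 8·92 = 415.
ΔCS = ½(335 + 415)(82 − 62) = 7500; ΔPS = ½(335 + 415)(92 − 82) = 3750.
Government spending = 30 × 415 = 12450.
Net change = 7500 + 3750 − 12450 = -1200. The loss equals the DWL triangle ½·30·80.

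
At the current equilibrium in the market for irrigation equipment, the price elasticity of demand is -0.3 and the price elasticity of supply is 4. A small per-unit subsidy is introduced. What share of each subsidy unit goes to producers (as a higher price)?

Producer share = 3/43

For a small subsidy around the equilibrium, the benefit split depends on the relative slopes, which at a point are proportional to the elasticities.
Buyer share = εs/(εs + |εd|) = 4/(4 + 0.3) = 40/43; seller share = |εd|/(εs + |εd|) = 3/43.
So producers capture 3/43 of the subsidy.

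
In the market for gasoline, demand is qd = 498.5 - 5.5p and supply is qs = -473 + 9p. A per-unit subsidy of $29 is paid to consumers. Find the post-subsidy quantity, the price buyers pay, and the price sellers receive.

Pre-subsidy: 498.5 - 5.5p = -473 + 9p gives p* = 67, q* = 130.
With the rebate, buyers effectively pay pb = ps − 29, where ps is the price sellers receive.
Demand in terms of ps becomes qd = 498.5 − 5.5(ps − 29) = 658 - 5.5ps. Setting this equal to supply: 658 - 5.5ps = -473 + 9ps, so ps = 78.
Buyers pay pb = 78 − 29 = 49; q' = -473 + 9·78 = 229.

q' = 229; buyers pay $49; sellers receive $78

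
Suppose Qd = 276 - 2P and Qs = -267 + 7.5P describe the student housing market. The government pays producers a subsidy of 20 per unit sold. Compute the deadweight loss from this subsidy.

Pre-subsidy: 276 - 2P = -267 + 7.5P gives P* = 1086/19, Q* = 3072/19.
With the subsidy, sellers receive Ps = Pb + 20 for each unit, where Pb is the price buyers pay.
Supply in terms of Pb becomes Qs = -267 + 7.5(Pb + 20) = -117 + 7.5Pb. Setting this equal to demand: 276 - 2Pb = -117 + 7.5Pb, so Pb = 786/19.
Sellers receive Ps = 786/19 + 20 = 1166/19; Q' = 276 − 2·(786/19) = 3672/19.
The subsidy expands output by 3672/19 − 3072/19 = 600/19 past the efficient level; on those units the gap between marginal cost and willingness to pay runs from 0 up to 20.
DWL = ½ × 20 × 600/19 = 6000/19.

Deadweight loss = 6000/19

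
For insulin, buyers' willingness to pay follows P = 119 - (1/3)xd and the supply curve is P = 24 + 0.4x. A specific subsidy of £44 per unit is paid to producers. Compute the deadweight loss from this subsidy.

Pre-subsidy: 119 - (1/3)x = 24 + 0.4x gives x* = 1425/11 and P* = 834/11.
With the subsidy, sellers receive Ps = Pb + 44 for each unit, where Pb is the price buyers pay.
On the curves, Pb = 119 - (1/3)x and Ps = 24 + 0.4x; the wedge Ps − Pb = 44 gives 24 + 0.4x − (119 - (1/3)x) = 44, so x' = 2085/11.
Then Pb = 119 − (1/3)·(2085/11) = 614/11 and Ps = 24 + 0.4·(2085/11) = 1098/11.
The subsidy expands output by 2085/11 − 1425/11 = 60 past the efficient level; on those units the gap between marginal cost and willingness to pay runs from 0 up to 44.
DWL = ½ × 44 × 60 = 1320.

Deadweight loss = £1320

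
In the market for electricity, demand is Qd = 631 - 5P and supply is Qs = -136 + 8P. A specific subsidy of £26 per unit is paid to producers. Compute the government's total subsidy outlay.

Government cost = £10816

Pre-subsidy: 631 - 5P = -136 + 8P gives P* = 59, Q* = 336.
With the subsidy, sellers receive Ps = Pb + 26 for each unit, where Pb is the price buyers pay.
Supply in terms of Pb becomes Qs = -136 + 8(Pb + 26) = 72 + 8Pb. Setting this equal to demand: 631 - 5Pb = 72 + 8Pb, so Pb = 43.
Sellers receive Ps = 43 + 26 = 69; Q' = 631 − 5·43 = 416.
Government outlay = subsidy × quantity = 26 × 416 = 10816.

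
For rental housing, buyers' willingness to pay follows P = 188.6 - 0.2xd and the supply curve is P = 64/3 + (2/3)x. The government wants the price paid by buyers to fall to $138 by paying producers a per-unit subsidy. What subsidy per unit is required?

Required subsidy s = $52 per unit

At a buyer price of 138, quantity demanded is 943 − 5·138 = 253.
Sellers supply 253 only when they receive Ps = 64/3 + (2/3)·253 = 190.
s = Ps − Pb = 190 − 138 = 52.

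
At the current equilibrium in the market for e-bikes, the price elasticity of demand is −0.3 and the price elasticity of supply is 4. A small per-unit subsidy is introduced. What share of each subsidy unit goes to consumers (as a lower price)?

For a small subsidy around the equilibrium, the benefit split depends on the relative slopes, which at a point are proportional to the elasticities.
Buyer share = εs/(εs + |εd|) = 4/(4 + 0.3) = 40/43; seller share = |εd|/(εs + |εd|) = 3/43.

Consumer share = 40/43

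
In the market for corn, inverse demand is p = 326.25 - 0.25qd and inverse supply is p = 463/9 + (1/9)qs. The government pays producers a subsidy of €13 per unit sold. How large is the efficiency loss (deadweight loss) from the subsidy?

Deadweight loss = €234

Pre-subsidy: 326.25 - 0.25q = 463/9 + (1/9)q gives q* = 761 and p* = 136.
With the subsidy, sellers receive ps = pb + 13 for each unit, where pb is the price buyers pay.
On the curves, pb = 326.25 - 0.25q and ps = 463/9 + (1/9)q; the wedge ps − pb = 13 gives 463/9 + (1/9)q − (326.25 - 0.25q) = 13, so q' = 797.
Then pb = 326.25 − 0.25·797 = 127 and ps = 463/9 + (1/9)·797 = 140.
The subsidy expands output by 797 − 761 = 36 past the efficient level; on those units the gap between marginal cost and willingness to pay runs from 0 up to 13.
DWL = ½ × 13 × 36 = 234.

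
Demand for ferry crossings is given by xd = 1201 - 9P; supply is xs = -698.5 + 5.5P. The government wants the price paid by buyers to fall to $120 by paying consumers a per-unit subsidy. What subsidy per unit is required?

At a buyer price of 120, quantity demanded is 1201 − 9·120 = 121.
Sellers supply 121 only when they receive Ps with -698.5 + 5.5·Ps = 121, i.e. Ps = 149.
s = Ps − Pb = 149 − 120 = 29.

Required subsidy s = $29 per unit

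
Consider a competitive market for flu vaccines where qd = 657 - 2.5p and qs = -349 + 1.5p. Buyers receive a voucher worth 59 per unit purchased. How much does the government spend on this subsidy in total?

Government cost = 4930.1875

Pre-subsidy: 657 - 2.5p = -349 + 1.5p gives p* = 251.5, q* = 28.25.
With the rebate, buyers effectively pay pb = ps − 59, where ps is the price sellers receive.
Demand in terms of ps becomes qd = 657 − 2.5(ps − 59) = 804.5 - 2.5ps. Setting this equal to supply: 804.5 - 2.5ps = -349 + 1.5ps, so ps = 288.375.
Buyers pay pb = 288.375 − 59 = 229.375; q' = -349 + 1.5·288.375 = 83.5625.
Government outlay = subsidy × quantity = 59 × 83.5625 = 4930.1875.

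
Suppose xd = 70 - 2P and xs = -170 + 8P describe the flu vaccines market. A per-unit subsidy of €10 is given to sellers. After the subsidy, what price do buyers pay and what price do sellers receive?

Buyers pay €16; sellers receive €26

Pre-subsidy: 70 - 2P = -170 + 8P gives P* = 24, x* = 22.
With the subsidy, sellers receive Ps = Pb + 10 for each unit, where Pb is the price buyers pay.
Supply in terms of Pb becomes xs = -170 + 8(Pb + 10) = -90 + 8Pb. Setting this equal to demand: 70 - 2Pb = -90 + 8Pb, so Pb = 16.
Sellers receive Ps = 16 + 10 = 26; x' = 70 − 2·16 = 38.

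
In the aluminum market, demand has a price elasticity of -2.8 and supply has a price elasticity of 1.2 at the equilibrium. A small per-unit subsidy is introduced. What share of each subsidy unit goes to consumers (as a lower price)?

For a small subsidy around the equilibrium, the benefit split depends on the relative slopes, which at a point are proportional to the elasticities.
Buyer share = εs/(εs + |εd|) = 1.2/(1.2 + 2.8) = 0.3; seller share = |εd|/(εs + |εd|) = 0.7.

Consumer share = 0.3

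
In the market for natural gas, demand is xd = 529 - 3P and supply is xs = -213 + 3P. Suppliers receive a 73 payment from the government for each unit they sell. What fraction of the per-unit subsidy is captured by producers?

Pre-subsidy: 529 - 3P = -213 + 3P gives P* = 371/3, x* = 158.
With the subsidy, sellers receive Ps = Pb + 73 for each unit, where Pb is the price buyers pay.
Supply in terms of Pb becomes xs = -213 + 3(Pb + 73) = 6 + 3Pb. Setting this equal to demand: 529 - 3Pb = 6 + 3Pb, so Pb = 523/6.
Sellers receive Ps = 523/6 + 73 = 961/6; x' = 529 − 3·(523/6) = 267.5.
Buyers' price falls by P* − Pb = 371/3 − 523/6 = 36.5; sellers' price rises by Ps − P* = 961/6 − 371/3 = 36.5.
So producers capture 36.5/73 = 0.5 of each unit of subsidy.

Producer share = 0.5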